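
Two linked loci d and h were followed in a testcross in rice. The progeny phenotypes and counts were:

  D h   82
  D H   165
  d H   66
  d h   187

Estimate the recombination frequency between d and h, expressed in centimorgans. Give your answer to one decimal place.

29.6 centimorgans

The two most frequent classes, D H (165) and d h (187), are the parental types, so the F1 was D H / d h.
The recombinant classes are D h and d H: 82 + 66 = 148.
Recombination frequency = 148/500 = 0.2960 ≈ 29.6%, i.e. 29.6 centimorgans.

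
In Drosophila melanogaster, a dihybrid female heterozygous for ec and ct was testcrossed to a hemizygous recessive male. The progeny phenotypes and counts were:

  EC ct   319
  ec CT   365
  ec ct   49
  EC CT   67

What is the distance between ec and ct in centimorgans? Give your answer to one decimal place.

14.5 centimorgans

The two most frequent classes, EC ct (319) and ec CT (365), are the parental types, so the F1 was EC ct / ec CT.
The recombinant classes are EC CT and ec ct: 67 + 49 = 116.
Recombination frequency = 116/800 = 0.1450 ≈ 14.5%, i.e. 14.5 centimorgans.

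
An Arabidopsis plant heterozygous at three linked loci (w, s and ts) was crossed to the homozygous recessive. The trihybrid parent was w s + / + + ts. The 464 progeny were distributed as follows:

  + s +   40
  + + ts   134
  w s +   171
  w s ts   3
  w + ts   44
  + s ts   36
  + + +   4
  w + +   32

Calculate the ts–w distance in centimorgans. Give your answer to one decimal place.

The two rarest classes, w s ts and + + +, are the double crossovers. Comparing them with the parentals, only the ts allele has switched, so ts is the middle locus and the order is s – ts – w.
Crossovers in the ts–w interval produce the single-crossover classes + s + and w + ts (40 + 44 = 84) plus the double crossovers (7).
RF(ts–w) = (84 + 7) / 464 = 91/464 = 0.1961 → 19.6 centimorgans.

19.6 centimorgans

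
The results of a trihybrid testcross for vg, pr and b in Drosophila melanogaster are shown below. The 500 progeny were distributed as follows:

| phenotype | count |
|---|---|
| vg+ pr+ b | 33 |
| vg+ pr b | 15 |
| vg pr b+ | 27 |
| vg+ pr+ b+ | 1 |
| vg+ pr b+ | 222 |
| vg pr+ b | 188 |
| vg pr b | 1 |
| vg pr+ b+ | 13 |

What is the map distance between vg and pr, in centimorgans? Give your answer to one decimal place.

The two most frequent reciprocal classes, vg+ pr b+ and vg pr+ b, are the parental types, so the F1 was vg+ pr b+ / vg pr+ b.
The two rarest classes, vg+ pr+ b+ and vg pr b, are the double crossovers. Comparing them with the parentals, only the pr allele has switched, so pr is the middle locus and the order is vg – pr – b.
Crossovers in the vg–pr interval produce the single-crossover classes vg pr b+ and vg+ pr+ b (27 + 33 = 60) plus the double crossovers (2).
RF(vg–pr) = (60 + 2) / 500 = 62/500 = 0.1240 → 12.4 centimorgans.

12.4 centimorgans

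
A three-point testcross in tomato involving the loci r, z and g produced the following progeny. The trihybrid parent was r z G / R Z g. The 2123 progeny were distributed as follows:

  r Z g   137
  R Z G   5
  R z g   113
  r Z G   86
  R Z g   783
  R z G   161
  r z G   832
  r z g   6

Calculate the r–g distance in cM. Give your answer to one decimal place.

The two rarest classes, r z g and R Z G, are the double crossovers. Comparing them with the parentals, only the g allele has switched, so g is the middle locus and the order is z – g – r.
Crossovers in the g–r interval produce the single-crossover classes R z G and r Z g (161 + 137 = 298) plus the double crossovers (11).
RF(g–r) = (298 + 11) / 2123 = 309/2123 = 0.1455 → 14.6 cM.

14.6 cM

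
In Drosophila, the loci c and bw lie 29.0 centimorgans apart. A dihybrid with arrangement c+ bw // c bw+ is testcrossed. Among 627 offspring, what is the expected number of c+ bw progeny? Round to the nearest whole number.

223

A map distance of 29.0 centimorgans corresponds to a recombination frequency of 0.290.
The F1 is c+ bw / c bw+, so c+ bw is a parental gamete class with expected frequency (1 − r)/2 = 0.710/2 = 0.3550.
Expected number = 0.3550 × 627 = 222.58 ≈ 223.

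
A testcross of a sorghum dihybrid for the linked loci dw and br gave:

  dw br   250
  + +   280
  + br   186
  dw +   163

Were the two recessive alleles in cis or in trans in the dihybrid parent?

cis

The two most frequent classes are + + (280) and dw br (250); these are the parental (non-recombinant) types.
So the F1 carried + + on one chromosome and dw br on the other — the recessive alleles are on the same chromosome (cis / coupling).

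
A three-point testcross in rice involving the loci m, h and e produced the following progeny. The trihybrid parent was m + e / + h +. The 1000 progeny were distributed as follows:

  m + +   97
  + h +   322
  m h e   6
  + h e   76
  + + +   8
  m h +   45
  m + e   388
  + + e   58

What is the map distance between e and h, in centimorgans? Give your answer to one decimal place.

The two rarest classes, m h e and + + +, are the double crossovers. Comparing them with the parentals, only the h allele has switched, so h is the middle locus and the order is e – h – m.
Crossovers in the e–h interval produce the single-crossover classes m + + and + h e (97 + 76 = 173) plus the double crossovers (14).
RF(e–h) = (173 + 14) / 1000 = 187/1000 = 0.1870 → 18.7 centimorgans.

18.7 centimorgans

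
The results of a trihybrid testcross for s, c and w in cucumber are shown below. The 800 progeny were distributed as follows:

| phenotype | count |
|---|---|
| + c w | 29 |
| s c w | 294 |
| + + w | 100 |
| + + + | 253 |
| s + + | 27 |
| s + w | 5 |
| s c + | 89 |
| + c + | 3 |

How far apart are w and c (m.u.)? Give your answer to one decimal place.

The two most frequent reciprocal classes, s c w and + + +, are the parental types, so the F1 was s c w / + + +.
The two rarest classes, s + w and + c +, are the double crossovers. Comparing them with the parentals, only the c allele has switched, so c is the middle locus and the order is s – c – w.
Crossovers in the c–w interval produce the single-crossover classes s c + and + + w (89 + 100 = 189) plus the double crossovers (8).
RF(c–w) = (189 + 8) / 800 = 197/800 = 0.2462 → 24.6 m.u.

24.6 m.u.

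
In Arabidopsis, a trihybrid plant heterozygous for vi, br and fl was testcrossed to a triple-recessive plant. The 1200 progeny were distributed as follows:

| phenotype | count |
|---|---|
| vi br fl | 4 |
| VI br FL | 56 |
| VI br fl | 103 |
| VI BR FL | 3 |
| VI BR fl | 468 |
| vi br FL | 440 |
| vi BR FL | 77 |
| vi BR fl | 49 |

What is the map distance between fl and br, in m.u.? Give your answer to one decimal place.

The two most frequent reciprocal classes, vi br FL and VI BR fl, are the parental types, so the F1 was vi br FL / VI BR fl.
The two rarest classes, vi br fl and VI BR FL, are the double crossovers. Comparing them with the parentals, only the fl allele has switched, so fl is the middle locus and the order is vi – fl – br.
Crossovers in the fl–br interval produce the single-crossover classes vi BR FL and VI br fl (77 + 103 = 180) plus the double crossovers (7).
RF(fl–br) = (180 + 7) / 1200 = 187/1200 = 0.1558 → 15.6 m.u.

15.6 m.u.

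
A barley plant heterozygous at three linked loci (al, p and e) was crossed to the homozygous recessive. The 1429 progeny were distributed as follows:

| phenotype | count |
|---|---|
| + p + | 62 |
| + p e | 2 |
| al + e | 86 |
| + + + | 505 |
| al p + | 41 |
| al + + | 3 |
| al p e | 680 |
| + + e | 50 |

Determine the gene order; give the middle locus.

The two most frequent reciprocal classes, + + + and al p e, are the parental types, so the F1 was + + + / al p e.
The two rarest classes, al + + and + p e, are the double crossovers. Comparing them with the parentals, only the al allele has switched, so al is the middle locus and the order is p – al – e.

al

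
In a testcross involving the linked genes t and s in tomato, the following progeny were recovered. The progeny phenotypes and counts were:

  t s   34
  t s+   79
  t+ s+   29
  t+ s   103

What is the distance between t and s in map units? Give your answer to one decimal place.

The two most frequent classes, t+ s (103) and t s+ (79), are the parental types, so the F1 was t+ s / t s+.
The recombinant classes are t+ s+ and t s: 29 + 34 = 63.
Recombination frequency = 63/245 = 0.2571 ≈ 25.7%, i.e. 25.7 map units.

25.7 map units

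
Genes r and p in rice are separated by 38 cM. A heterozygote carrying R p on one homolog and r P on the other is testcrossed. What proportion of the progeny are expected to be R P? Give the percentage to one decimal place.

A map distance of 38 cM corresponds to a recombination frequency of 0.380.
The F1 is R p / r P, so R P is a recombinant gamete class with expected frequency r/2 = 0.380/2 = 0.1900.
That is 0.1900 = 19.0% of the progeny.

19.0%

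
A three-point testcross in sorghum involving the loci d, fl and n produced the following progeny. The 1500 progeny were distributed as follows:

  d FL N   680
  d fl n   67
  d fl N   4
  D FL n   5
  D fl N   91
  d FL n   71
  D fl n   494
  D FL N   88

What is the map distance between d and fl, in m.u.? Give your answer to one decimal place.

10.9 m.u.

The two most frequent reciprocal classes, d FL N and D fl n, are the parental types, so the F1 was d FL N / D fl n.
The two rarest classes, d fl N and D FL n, are the double crossovers. Comparing them with the parentals, only the fl allele has switched, so fl is the middle locus and the order is d – fl – n.
Crossovers in the d–fl interval produce the single-crossover classes D FL N and d fl n (88 + 67 = 155) plus the double crossovers (9).
RF(d–fl) = (155 + 9) / 1500 = 164/1500 = 0.1093 → 10.9 m.u.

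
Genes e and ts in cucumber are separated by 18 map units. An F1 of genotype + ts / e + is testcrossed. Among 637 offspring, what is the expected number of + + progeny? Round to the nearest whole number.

57

A map distance of 18 map units corresponds to a recombination frequency of 0.180.
The F1 is + ts / e +, so + + is a recombinant gamete class with expected frequency r/2 = 0.180/2 = 0.0900.
Expected number = 0.0900 × 637 = 57.33 ≈ 57.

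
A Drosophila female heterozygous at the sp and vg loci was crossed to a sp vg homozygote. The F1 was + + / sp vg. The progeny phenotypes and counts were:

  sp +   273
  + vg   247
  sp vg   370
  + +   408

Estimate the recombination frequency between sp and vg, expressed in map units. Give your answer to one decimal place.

40.1 map units

The recombinant classes are + vg and sp +: 247 + 273 = 520.
Recombination frequency = 520/1298 = 0.4006 ≈ 40.1%, i.e. 40.1 map units.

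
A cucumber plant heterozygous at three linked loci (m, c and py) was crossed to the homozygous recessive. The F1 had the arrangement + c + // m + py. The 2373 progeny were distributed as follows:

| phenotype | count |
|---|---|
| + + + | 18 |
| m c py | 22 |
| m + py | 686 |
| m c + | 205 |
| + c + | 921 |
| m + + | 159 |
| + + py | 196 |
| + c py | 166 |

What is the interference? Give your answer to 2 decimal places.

0.41

The two rarest classes, + + + and m c py, are the double crossovers. Comparing them with the parentals, only the c allele has switched, so c is the middle locus and the order is py – c – m.
py–c: (325 + 40)/2373 = 0.1538; c–m: (401 + 40)/2373 = 0.1858.
Expected DCO frequency = 0.1538 × 0.1858 ≈ 0.02858; observed = 40/2373 ≈ 0.01686.
Coefficient of coincidence = 0.01686/0.02858 ≈ 0.59; interference = 1 − 0.59 = 0.41.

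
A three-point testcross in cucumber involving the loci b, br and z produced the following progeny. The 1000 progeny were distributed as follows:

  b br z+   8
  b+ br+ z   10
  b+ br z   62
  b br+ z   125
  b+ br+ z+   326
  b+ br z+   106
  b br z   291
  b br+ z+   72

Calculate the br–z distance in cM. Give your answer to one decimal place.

The two most frequent reciprocal classes, b+ br+ z+ and b br z, are the parental types, so the F1 was b+ br+ z+ / b br z.
The two rarest classes, b+ br+ z and b br z+, are the double crossovers. Comparing them with the parentals, only the z allele has switched, so z is the middle locus and the order is br – z – b.
Crossovers in the br–z interval produce the single-crossover classes b+ br z+ and b br+ z (106 + 125 = 231) plus the double crossovers (18).
RF(br–z) = (231 + 18) / 1000 = 249/1000 = 0.2490 → 24.9 cM.

24.9 cM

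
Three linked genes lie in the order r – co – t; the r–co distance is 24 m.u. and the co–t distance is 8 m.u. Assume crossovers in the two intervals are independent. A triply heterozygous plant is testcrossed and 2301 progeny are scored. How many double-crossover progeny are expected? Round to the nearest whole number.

44

Map distances give recombination frequencies of 0.240 and 0.080 for the two intervals.
With no interference, expected double-crossover frequency = 0.240 × 0.080 = 0.01920.
Expected number = 0.01920 × 2301 = 44.18 ≈ 44.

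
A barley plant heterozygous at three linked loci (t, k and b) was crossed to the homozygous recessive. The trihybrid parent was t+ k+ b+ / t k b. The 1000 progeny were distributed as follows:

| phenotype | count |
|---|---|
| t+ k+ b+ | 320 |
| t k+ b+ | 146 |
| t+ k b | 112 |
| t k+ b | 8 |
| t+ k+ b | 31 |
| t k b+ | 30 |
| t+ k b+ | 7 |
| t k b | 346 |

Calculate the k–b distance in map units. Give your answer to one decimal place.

The two rarest classes, t+ k b+ and t k+ b, are the double crossovers. Comparing them with the parentals, only the k allele has switched, so k is the middle locus and the order is b – k – t.
Crossovers in the b–k interval produce the single-crossover classes t+ k+ b and t k b+ (31 + 30 = 61) plus the double crossovers (15).
RF(b–k) = (61 + 15) / 1000 = 76/1000 = 0.0760 → 7.6 map units.

7.6 map units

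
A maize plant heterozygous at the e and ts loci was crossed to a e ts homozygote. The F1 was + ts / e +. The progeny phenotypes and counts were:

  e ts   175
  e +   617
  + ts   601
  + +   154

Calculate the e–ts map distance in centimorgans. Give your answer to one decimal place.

The recombinant classes are + + and e ts: 154 + 175 = 329.
Recombination frequency = 329/1547 = 0.2127 ≈ 21.3%, i.e. 21.3 centimorgans.

21.3 centimorgans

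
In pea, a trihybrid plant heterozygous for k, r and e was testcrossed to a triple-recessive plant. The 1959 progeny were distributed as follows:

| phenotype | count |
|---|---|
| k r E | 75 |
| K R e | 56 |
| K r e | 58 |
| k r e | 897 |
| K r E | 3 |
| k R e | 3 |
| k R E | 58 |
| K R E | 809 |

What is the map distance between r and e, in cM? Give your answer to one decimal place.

The two most frequent reciprocal classes, K R E and k r e, are the parental types, so the F1 was K R E / k r e.
The two rarest classes, K r E and k R e, are the double crossovers. Comparing them with the parentals, only the r allele has switched, so r is the middle locus and the order is e – r – k.
Crossovers in the e–r interval produce the single-crossover classes K R e and k r E (56 + 75 = 131) plus the double crossovers (6).
RF(e–r) = (131 + 6) / 1959 = 137/1959 = 0.0699 → 7.0 cM.

7.0 cM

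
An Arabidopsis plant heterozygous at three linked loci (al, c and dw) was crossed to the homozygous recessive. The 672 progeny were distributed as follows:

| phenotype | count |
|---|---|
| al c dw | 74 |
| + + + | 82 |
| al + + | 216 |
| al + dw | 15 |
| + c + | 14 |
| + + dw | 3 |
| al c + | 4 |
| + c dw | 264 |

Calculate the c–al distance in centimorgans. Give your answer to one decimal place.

24.3 centimorgans

The two most frequent reciprocal classes, + c dw and al + +, are the parental types, so the F1 was + c dw / al + +.
The two rarest classes, + + dw and al c +, are the double crossovers. Comparing them with the parentals, only the c allele has switched, so c is the middle locus and the order is al – c – dw.
Crossovers in the al–c interval produce the single-crossover classes al c dw and + + + (74 + 82 = 156) plus the double crossovers (7).
RF(al–c) = (156 + 7) / 672 = 163/672 = 0.2426 → 24.3 centimorgans.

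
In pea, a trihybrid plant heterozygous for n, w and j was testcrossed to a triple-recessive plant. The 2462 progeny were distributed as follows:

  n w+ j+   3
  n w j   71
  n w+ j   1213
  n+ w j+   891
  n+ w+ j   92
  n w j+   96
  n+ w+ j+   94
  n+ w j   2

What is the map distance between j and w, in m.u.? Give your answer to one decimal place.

The two most frequent reciprocal classes, n+ w j+ and n w+ j, are the parental types, so the F1 was n+ w j+ / n w+ j.
The two rarest classes, n+ w j and n w+ j+, are the double crossovers. Comparing them with the parentals, only the j allele has switched, so j is the middle locus and the order is n – j – w.
Crossovers in the j–w interval produce the single-crossover classes n+ w+ j+ and n w j (94 + 71 = 165) plus the double crossovers (5).
RF(j–w) = (165 + 5) / 2462 = 170/2462 = 0.0690 → 6.9 m.u.

6.9 m.u.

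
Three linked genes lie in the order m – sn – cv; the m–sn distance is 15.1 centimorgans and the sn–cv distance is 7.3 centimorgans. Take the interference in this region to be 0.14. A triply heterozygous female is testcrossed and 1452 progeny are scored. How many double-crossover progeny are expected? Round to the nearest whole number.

Map distances give recombination frequencies of 0.151 and 0.073 for the two intervals.
With interference 0.14 (so coincidence = 0.86), expected double-crossover frequency = 0.151 × 0.073 × 0.86 = 0.00948.
Expected number = 0.00948 × 1452 = 13.76 ≈ 14.

14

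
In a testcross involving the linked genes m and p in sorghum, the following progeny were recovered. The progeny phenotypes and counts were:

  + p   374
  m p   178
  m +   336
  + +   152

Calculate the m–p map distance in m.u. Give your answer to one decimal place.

The two most frequent classes, + p (374) and m + (336), are the parental types, so the F1 was + p / m +.
The recombinant classes are + + and m p: 152 + 178 = 330.
Recombination frequency = 330/1040 = 0.3173 ≈ 31.7%, i.e. 31.7 m.u.

31.7 m.u.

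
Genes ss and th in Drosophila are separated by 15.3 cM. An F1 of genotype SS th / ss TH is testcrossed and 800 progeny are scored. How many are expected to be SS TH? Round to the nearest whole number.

61

A map distance of 15.3 cM corresponds to a recombination frequency of 0.153.
The F1 is SS th / ss TH, so SS TH is a recombinant gamete class with expected frequency r/2 = 0.153/2 = 0.0765.
Expected number = 0.0765 × 800 = 61.20 ≈ 61.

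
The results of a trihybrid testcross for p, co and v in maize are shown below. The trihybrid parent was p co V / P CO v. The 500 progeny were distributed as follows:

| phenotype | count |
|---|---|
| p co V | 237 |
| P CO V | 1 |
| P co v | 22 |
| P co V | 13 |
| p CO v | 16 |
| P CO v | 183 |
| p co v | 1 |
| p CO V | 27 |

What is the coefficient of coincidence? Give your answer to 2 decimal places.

The two rarest classes, p co v and P CO V, are the double crossovers. Comparing them with the parentals, only the v allele has switched, so v is the middle locus and the order is p – v – co.
p–v: (29 + 2)/500 = 0.0620; v–co: (49 + 2)/500 = 0.1020.
Expected DCO frequency = 0.0620 × 0.1020 ≈ 0.00632; observed = 2/500 ≈ 0.00400.
Coefficient of coincidence = 0.00400/0.00632 ≈ 0.63.

0.63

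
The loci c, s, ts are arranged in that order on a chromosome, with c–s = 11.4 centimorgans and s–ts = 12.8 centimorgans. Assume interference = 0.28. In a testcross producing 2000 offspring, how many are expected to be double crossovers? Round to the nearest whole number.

Map distances give recombination frequencies of 0.114 and 0.128 for the two intervals.
With interference 0.28 (so coincidence = 0.72), expected double-crossover frequency = 0.114 × 0.128 × 0.72 = 0.01051.
Expected number = 0.01051 × 2000 = 21.01 ≈ 21.

21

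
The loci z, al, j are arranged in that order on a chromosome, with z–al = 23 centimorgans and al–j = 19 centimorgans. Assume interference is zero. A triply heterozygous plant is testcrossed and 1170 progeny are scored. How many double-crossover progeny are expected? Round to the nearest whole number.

51

Map distances give recombination frequencies of 0.230 and 0.190 for the two intervals.
With no interference, expected double-crossover frequency = 0.230 × 0.190 = 0.04370.
Expected number = 0.04370 × 1170 = 51.13 ≈ 51.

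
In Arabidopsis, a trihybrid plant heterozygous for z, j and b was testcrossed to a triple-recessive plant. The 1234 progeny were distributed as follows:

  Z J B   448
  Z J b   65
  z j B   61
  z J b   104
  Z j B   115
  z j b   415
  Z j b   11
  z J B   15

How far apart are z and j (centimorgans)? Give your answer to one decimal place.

19.9 centimorgans

The two most frequent reciprocal classes, Z J B and z j b, are the parental types, so the F1 was Z J B / z j b.
The two rarest classes, z J B and Z j b, are the double crossovers. Comparing them with the parentals, only the z allele has switched, so z is the middle locus and the order is b – z – j.
Crossovers in the z–j interval produce the single-crossover classes Z j B and z J b (115 + 104 = 219) plus the double crossovers (26).
RF(z–j) = (219 + 26) / 1234 = 245/1234 = 0.1985 → 19.9 centimorgans.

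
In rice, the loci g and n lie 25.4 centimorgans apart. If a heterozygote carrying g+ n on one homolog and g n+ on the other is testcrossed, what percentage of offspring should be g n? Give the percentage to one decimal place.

A map distance of 25.4 centimorgans corresponds to a recombination frequency of 0.254.
The F1 is g+ n / g n+, so g n is a recombinant gamete class with expected frequency r/2 = 0.254/2 = 0.1270.
That is 0.1270 = 12.7% of the progeny.

12.7%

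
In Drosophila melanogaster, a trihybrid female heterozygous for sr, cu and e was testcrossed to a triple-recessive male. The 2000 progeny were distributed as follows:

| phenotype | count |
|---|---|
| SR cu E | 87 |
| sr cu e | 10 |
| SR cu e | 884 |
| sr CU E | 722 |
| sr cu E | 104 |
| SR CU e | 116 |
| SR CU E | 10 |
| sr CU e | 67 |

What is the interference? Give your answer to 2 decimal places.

0.04

The two most frequent reciprocal classes, sr CU E and SR cu e, are the parental types, so the F1 was sr CU E / SR cu e.
The two rarest classes, SR CU E and sr cu e, are the double crossovers. Comparing them with the parentals, only the sr allele has switched, so sr is the middle locus and the order is e – sr – cu.
e–sr: (154 + 20)/2000 = 0.0870; sr–cu: (220 + 20)/2000 = 0.1200.
Expected DCO frequency = 0.0870 × 0.1200 ≈ 0.01044; observed = 20/2000 ≈ 0.01000.
Coefficient of coincidence = 0.01000/0.01044 ≈ 0.96; interference = 1 − 0.96 = 0.04.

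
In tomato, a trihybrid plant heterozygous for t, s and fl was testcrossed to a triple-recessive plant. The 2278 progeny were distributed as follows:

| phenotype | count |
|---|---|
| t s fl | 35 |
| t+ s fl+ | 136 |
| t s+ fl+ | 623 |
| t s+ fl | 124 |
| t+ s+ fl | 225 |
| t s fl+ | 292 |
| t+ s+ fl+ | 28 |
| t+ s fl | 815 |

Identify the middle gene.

t

The two most frequent reciprocal classes, t s+ fl+ and t+ s fl, are the parental types, so the F1 was t s+ fl+ / t+ s fl.
The two rarest classes, t+ s+ fl+ and t s fl, are the double crossovers. Comparing them with the parentals, only the t allele has switched, so t is the middle locus and the order is fl – t – s.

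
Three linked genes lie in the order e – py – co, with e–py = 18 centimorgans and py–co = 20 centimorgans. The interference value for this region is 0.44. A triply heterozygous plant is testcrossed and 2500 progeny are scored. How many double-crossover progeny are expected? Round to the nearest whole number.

50

Map distances give recombination frequencies of 0.180 and 0.200 for the two intervals.
With interference 0.44 (so coincidence = 0.56), expected double-crossover frequency = 0.180 × 0.200 × 0.56 = 0.02016.
Expected number = 0.02016 × 2500 = 50.40 ≈ 50.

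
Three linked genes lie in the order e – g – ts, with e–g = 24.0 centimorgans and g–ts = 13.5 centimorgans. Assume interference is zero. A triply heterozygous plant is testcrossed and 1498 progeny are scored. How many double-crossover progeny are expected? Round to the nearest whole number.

49

Map distances give recombination frequencies of 0.240 and 0.135 for the two intervals.
With no interference, expected double-crossover frequency = 0.240 × 0.135 = 0.03240.
Expected number = 0.03240 × 1498 = 48.54 ≈ 49.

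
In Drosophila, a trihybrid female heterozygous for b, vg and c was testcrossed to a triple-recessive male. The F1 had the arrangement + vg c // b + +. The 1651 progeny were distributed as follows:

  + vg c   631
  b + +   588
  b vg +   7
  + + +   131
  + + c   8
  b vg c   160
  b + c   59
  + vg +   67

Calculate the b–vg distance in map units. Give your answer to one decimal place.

The two rarest classes, + + c and b vg +, are the double crossovers. Comparing them with the parentals, only the vg allele has switched, so vg is the middle locus and the order is c – vg – b.
Crossovers in the vg–b interval produce the single-crossover classes b vg c and + + + (160 + 131 = 291) plus the double crossovers (15).
RF(vg–b) = (291 + 15) / 1651 = 306/1651 = 0.1853 → 18.5 map units.

18.5 map units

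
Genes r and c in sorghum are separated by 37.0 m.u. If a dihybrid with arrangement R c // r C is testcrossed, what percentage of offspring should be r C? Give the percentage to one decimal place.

A map distance of 37.0 m.u. corresponds to a recombination frequency of 0.370.
The F1 is R c / r C, so r C is a parental gamete class with expected frequency (1 − r)/2 = 0.630/2 = 0.3150.
That is 0.3150 = 31.5% of the progeny.

31.5%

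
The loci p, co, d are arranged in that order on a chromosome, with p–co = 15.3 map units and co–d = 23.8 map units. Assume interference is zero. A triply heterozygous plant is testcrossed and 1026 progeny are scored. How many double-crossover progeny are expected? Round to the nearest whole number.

37

Map distances give recombination frequencies of 0.153 and 0.238 for the two intervals.
With no interference, expected double-crossover frequency = 0.153 × 0.238 = 0.03641.
Expected number = 0.03641 × 1026 = 37.36 ≈ 37.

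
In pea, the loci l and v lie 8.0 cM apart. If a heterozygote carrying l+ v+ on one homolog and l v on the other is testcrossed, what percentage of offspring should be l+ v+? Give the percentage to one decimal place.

46.0%

A map distance of 8.0 cM corresponds to a recombination frequency of 0.080.
The F1 is l+ v+ / l v, so l+ v+ is a parental gamete class with expected frequency (1 − r)/2 = 0.920/2 = 0.4600.
That is 0.4600 = 46.0% of the progeny.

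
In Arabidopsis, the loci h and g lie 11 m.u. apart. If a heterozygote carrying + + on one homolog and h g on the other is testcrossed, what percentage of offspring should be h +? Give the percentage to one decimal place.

5.5%

A map distance of 11 m.u. corresponds to a recombination frequency of 0.110.
The F1 is + + / h g, so h + is a recombinant gamete class with expected frequency r/2 = 0.110/2 = 0.0550.
That is 0.0550 = 5.5% of the progeny.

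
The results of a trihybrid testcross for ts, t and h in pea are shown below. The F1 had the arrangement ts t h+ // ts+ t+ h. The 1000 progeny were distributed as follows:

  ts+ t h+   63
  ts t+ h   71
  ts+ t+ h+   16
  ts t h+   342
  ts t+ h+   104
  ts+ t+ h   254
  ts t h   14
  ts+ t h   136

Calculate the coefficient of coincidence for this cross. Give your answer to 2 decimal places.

0.68

The two rarest classes, ts t h and ts+ t+ h+, are the double crossovers. Comparing them with the parentals, only the h allele has switched, so h is the middle locus and the order is ts – h – t.
ts–h: (134 + 30)/1000 = 0.1640; h–t: (240 + 30)/1000 = 0.2700.
Expected DCO frequency = 0.1640 × 0.2700 ≈ 0.04428; observed = 30/1000 ≈ 0.03000.
Coefficient of coincidence = 0.03000/0.04428 ≈ 0.68.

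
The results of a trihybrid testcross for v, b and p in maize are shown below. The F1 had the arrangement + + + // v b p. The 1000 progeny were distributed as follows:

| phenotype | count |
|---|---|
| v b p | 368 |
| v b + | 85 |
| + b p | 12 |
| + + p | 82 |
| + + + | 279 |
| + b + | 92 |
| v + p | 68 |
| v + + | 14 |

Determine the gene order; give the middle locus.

The two rarest classes, v + + and + b p, are the double crossovers. Comparing them with the parentals, only the v allele has switched, so v is the middle locus and the order is p – v – b.

v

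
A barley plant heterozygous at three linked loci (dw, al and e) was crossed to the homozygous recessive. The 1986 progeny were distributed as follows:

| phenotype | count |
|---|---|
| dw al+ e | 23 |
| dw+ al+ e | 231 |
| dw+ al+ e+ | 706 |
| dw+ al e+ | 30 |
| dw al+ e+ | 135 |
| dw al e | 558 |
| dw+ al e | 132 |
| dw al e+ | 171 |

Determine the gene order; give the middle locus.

al

The two most frequent reciprocal classes, dw+ al+ e+ and dw al e, are the parental types, so the F1 was dw+ al+ e+ / dw al e.
The two rarest classes, dw+ al e+ and dw al+ e, are the double crossovers. Comparing them with the parentals, only the al allele has switched, so al is the middle locus and the order is e – al – dw.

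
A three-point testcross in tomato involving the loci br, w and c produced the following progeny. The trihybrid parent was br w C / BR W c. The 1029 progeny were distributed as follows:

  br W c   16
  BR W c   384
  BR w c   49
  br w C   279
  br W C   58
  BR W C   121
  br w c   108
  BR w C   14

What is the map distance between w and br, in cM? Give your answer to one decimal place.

The two rarest classes, BR w C and br W c, are the double crossovers. Comparing them with the parentals, only the br allele has switched, so br is the middle locus and the order is w – br – c.
Crossovers in the w–br interval produce the single-crossover classes br W C and BR w c (58 + 49 = 107) plus the double crossovers (30).
RF(w–br) = (107 + 30) / 1029 = 137/1029 = 0.1331 → 13.3 cM.

13.3 cM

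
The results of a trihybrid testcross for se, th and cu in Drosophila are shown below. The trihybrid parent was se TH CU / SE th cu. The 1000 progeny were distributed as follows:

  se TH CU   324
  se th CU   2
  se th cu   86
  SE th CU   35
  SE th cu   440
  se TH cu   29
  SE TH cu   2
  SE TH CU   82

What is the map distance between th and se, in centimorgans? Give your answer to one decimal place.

17.2 centimorgans

The two rarest classes, se th CU and SE TH cu, are the double crossovers. Comparing them with the parentals, only the th allele has switched, so th is the middle locus and the order is cu – th – se.
Crossovers in the th–se interval produce the single-crossover classes SE TH CU and se th cu (82 + 86 = 168) plus the double crossovers (4).
RF(th–se) = (168 + 4) / 1000 = 172/1000 = 0.1720 → 17.2 centimorgans.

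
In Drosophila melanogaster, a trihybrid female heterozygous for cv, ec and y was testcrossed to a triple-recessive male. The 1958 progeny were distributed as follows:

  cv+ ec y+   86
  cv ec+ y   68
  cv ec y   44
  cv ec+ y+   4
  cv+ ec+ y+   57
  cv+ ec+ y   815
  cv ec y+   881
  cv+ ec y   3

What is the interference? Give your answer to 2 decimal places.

0.21

The two most frequent reciprocal classes, cv ec y+ and cv+ ec+ y, are the parental types, so the F1 was cv ec y+ / cv+ ec+ y.
The two rarest classes, cv ec+ y+ and cv+ ec y, are the double crossovers. Comparing them with the parentals, only the ec allele has switched, so ec is the middle locus and the order is y – ec – cv.
y–ec: (101 + 7)/1958 = 0.0552; ec–cv: (154 + 7)/1958 = 0.0822.
Expected DCO frequency = 0.0552 × 0.0822 ≈ 0.00454; observed = 7/1958 ≈ 0.00358.
Coefficient of coincidence = 0.00358/0.00454 ≈ 0.79; interference = 1 − 0.79 = 0.21.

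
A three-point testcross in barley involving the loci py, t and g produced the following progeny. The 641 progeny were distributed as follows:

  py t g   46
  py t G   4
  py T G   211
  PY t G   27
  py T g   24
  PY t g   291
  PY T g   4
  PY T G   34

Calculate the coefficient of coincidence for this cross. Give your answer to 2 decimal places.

The two most frequent reciprocal classes, PY t g and py T G, are the parental types, so the F1 was PY t g / py T G.
The two rarest classes, PY T g and py t G, are the double crossovers. Comparing them with the parentals, only the t allele has switched, so t is the middle locus and the order is py – t – g.
py–t: (80 + 8)/641 = 0.1373; t–g: (51 + 8)/641 = 0.0920.
Expected DCO frequency = 0.1373 × 0.0920 ≈ 0.01263; observed = 8/641 ≈ 0.01248.
Coefficient of coincidence = 0.01248/0.01263 ≈ 0.99.

0.99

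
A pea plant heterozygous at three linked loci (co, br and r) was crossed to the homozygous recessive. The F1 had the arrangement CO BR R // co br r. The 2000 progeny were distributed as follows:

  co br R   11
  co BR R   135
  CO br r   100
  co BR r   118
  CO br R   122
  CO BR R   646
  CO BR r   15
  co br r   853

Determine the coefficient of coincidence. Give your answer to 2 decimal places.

0.75

The two rarest classes, CO BR r and co br R, are the double crossovers. Comparing them with the parentals, only the r allele has switched, so r is the middle locus and the order is br – r – co.
br–r: (240 + 26)/2000 = 0.1330; r–co: (235 + 26)/2000 = 0.1305.
Expected DCO frequency = 0.1330 × 0.1305 ≈ 0.01736; observed = 26/2000 ≈ 0.01300.
Coefficient of coincidence = 0.01300/0.01736 ≈ 0.75.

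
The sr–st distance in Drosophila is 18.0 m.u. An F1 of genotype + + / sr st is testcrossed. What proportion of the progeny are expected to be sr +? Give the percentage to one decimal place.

9.0%

A map distance of 18.0 m.u. corresponds to a recombination frequency of 0.180.
The F1 is + + / sr st, so sr + is a recombinant gamete class with expected frequency r/2 = 0.180/2 = 0.0900.
That is 0.0900 = 9.0% of the progeny.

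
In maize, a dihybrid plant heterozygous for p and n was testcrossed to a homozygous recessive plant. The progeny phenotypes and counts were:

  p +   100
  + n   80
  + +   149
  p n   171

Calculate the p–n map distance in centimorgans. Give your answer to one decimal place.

36.0 centimorgans

The two most frequent classes, + + (149) and p n (171), are the parental types, so the F1 was + + / p n.
The recombinant classes are + n and p +: 80 + 100 = 180.
Recombination frequency = 180/500 = 0.3600 ≈ 36.0%, i.e. 36.0 centimorgans.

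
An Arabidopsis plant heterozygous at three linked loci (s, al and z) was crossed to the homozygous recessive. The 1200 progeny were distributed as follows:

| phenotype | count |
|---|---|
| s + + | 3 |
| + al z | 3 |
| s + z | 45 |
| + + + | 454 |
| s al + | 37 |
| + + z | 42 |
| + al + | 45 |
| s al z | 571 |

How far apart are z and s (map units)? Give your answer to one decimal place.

The two most frequent reciprocal classes, s al z and + + +, are the parental types, so the F1 was s al z / + + +.
The two rarest classes, + al z and s + +, are the double crossovers. Comparing them with the parentals, only the s allele has switched, so s is the middle locus and the order is z – s – al.
Crossovers in the z–s interval produce the single-crossover classes s al + and + + z (37 + 42 = 79) plus the double crossovers (6).
RF(z–s) = (79 + 6) / 1200 = 85/1200 = 0.0708 → 7.1 map units.

7.1 map units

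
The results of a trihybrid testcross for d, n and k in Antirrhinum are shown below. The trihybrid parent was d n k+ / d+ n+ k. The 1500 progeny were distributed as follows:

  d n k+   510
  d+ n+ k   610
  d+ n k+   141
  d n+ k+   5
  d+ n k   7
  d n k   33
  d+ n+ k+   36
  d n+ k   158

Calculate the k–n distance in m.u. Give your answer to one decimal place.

The two rarest classes, d n+ k+ and d+ n k, are the double crossovers. Comparing them with the parentals, only the n allele has switched, so n is the middle locus and the order is d – n – k.
Crossovers in the n–k interval produce the single-crossover classes d n k and d+ n+ k+ (33 + 36 = 69) plus the double crossovers (12).
RF(n–k) = (69 + 12) / 1500 = 81/1500 = 0.0540 → 5.4 m.u.

5.4 m.u.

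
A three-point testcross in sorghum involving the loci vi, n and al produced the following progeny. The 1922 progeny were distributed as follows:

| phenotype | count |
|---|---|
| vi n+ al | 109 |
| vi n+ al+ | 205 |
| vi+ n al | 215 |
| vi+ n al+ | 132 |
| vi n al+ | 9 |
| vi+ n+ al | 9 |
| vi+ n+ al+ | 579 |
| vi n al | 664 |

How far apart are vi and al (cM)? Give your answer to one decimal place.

The two most frequent reciprocal classes, vi+ n+ al+ and vi n al, are the parental types, so the F1 was vi+ n+ al+ / vi n al.
The two rarest classes, vi+ n+ al and vi n al+, are the double crossovers. Comparing them with the parentals, only the al allele has switched, so al is the middle locus and the order is n – al – vi.
Crossovers in the al–vi interval produce the single-crossover classes vi n+ al+ and vi+ n al (205 + 215 = 420) plus the double crossovers (18).
RF(al–vi) = (420 + 18) / 1922 = 438/1922 = 0.2279 → 22.8 cM.

22.8 cM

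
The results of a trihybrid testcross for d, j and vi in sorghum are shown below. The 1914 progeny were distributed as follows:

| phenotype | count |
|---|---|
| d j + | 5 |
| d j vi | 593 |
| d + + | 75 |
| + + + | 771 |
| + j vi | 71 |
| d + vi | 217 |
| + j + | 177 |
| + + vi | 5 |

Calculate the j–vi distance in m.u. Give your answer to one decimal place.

The two most frequent reciprocal classes, d j vi and + + +, are the parental types, so the F1 was d j vi / + + +.
The two rarest classes, d j + and + + vi, are the double crossovers. Comparing them with the parentals, only the vi allele has switched, so vi is the middle locus and the order is j – vi – d.
Crossovers in the j–vi interval produce the single-crossover classes d + vi and + j + (217 + 177 = 394) plus the double crossovers (10).
RF(j–vi) = (394 + 10) / 1914 = 404/1914 = 0.2111 → 21.1 m.u.

21.1 m.u.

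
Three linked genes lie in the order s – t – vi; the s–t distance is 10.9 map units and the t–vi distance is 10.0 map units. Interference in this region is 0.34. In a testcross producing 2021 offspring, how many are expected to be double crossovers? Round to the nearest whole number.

Map distances give recombination frequencies of 0.109 and 0.100 for the two intervals.
With interference 0.34 (so coincidence = 0.66), expected double-crossover frequency = 0.109 × 0.100 × 0.66 = 0.00719.
Expected number = 0.00719 × 2021 = 14.54 ≈ 15.

15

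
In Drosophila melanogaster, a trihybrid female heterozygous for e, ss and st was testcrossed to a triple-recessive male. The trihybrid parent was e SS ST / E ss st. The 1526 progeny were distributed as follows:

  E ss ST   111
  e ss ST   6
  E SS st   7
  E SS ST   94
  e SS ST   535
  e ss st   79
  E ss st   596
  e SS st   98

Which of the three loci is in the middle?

ss

The two rarest classes, e ss ST and E SS st, are the double crossovers. Comparing them with the parentals, only the ss allele has switched, so ss is the middle locus and the order is e – ss – st.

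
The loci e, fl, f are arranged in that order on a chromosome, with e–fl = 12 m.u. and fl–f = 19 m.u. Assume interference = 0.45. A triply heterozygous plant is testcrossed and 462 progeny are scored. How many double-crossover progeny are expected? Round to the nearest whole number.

Map distances give recombination frequencies of 0.120 and 0.190 for the two intervals.
With interference 0.45 (so coincidence = 0.55), expected double-crossover frequency = 0.120 × 0.190 × 0.55 = 0.01254.
Expected number = 0.01254 × 462 = 5.79 ≈ 6.

6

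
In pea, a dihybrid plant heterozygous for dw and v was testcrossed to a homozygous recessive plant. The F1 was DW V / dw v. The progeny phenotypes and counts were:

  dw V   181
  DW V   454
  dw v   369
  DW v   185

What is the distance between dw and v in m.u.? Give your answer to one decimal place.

The recombinant classes are DW v and dw V: 185 + 181 = 366.
Recombination frequency = 366/1189 = 0.3078 ≈ 30.8%, i.e. 30.8 m.u.

30.8 m.u.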